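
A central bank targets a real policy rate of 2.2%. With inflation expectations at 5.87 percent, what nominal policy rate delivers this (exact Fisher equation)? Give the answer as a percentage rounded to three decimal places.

8.199%

(1 + i) = (1 + r)(1 + π) = 1.02200 × 1.05870 = 1.0819914
i = 1.0819914 − 1, so the required nominal rate is 8.199%.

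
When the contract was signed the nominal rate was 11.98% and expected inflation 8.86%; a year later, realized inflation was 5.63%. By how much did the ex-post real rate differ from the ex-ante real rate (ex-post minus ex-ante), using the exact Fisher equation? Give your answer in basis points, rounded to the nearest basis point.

Ex-ante: (1 + 0.1198)/(1 + 0.0886) − 1 = 2.8661%
Ex-post: (1 + 0.1198)/(1 + 0.0563) − 1 = 6.0115%
Difference (ex-post − ex-ante) = 3.1455% → 315 basis points.

315 basis points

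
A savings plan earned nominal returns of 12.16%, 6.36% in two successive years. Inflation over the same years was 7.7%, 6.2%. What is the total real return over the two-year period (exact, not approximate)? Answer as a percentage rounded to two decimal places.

Nominal growth factor = 1.1216 × 1.0636 = 1.192934
Price-level growth factor = 1.0770 × 1.0620 = 1.143774
Real growth factor = 1.192934 / 1.143774 = 1.042980
Total real return = 1.042980 − 1 → 4.30%.

4.30%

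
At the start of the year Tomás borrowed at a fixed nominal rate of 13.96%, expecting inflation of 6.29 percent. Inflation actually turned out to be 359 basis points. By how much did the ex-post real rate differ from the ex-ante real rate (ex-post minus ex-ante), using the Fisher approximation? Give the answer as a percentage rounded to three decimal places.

Ex-ante: 13.96% − 6.29% = 7.670%
Ex-post: 13.96% − 3.59% = 10.370%
Difference (ex-post − ex-ante) = 2.7000% → 2.700%.

2.700%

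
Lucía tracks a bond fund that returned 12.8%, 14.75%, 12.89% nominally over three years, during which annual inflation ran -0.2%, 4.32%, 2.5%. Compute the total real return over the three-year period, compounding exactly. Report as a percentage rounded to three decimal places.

Nominal growth factor = 1.1280 × 1.1475 × 1.1289 = 1.461226
Price-level growth factor = 0.9980 × 1.0432 × 1.0250 = 1.067141
Real growth factor = 1.461226 / 1.067141 = 1.369290
Total real return = 1.369290 − 1 → 36.929%.

36.929%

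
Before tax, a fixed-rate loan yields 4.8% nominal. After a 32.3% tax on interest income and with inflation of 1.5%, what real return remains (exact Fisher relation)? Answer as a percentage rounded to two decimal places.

1.72%

After-tax nominal return = 4.8% × (1 − 0.323) = 3.2496%.
1 + r = 1.032496 / 1.01500 = 1.017237
After-tax real rate = 1.017237 − 1 → 1.72%.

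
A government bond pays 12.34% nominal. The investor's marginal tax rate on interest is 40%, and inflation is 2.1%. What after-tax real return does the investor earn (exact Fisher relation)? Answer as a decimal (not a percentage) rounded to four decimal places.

After-tax nominal return = 12.34% × (1 − 0.4) = 7.4040%.
1 + r = 1.07404 / 1.02100 = 1.051949
After-tax real rate = 1.051949 − 1 → 0.0519.

0.0519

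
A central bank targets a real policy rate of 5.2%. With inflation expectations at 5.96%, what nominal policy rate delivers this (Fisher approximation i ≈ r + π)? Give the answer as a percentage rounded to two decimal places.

11.16%

i ≈ r + π = 5.2% + 5.96% = 11.16%.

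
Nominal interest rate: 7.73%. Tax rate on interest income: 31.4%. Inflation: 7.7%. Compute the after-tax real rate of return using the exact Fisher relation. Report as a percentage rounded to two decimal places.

-2.23%

After-tax nominal return = 7.73% × (1 − 0.314) = 5.30278%.
1 + r = 1.0530278 / 1.07700 = 0.977742
After-tax real rate = 0.977742 − 1 → -2.23%.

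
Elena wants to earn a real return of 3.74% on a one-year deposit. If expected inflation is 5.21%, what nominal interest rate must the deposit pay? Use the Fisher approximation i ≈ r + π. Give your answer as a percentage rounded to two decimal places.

8.95%

i ≈ r + π = 3.74% + 5.21% = 8.95%.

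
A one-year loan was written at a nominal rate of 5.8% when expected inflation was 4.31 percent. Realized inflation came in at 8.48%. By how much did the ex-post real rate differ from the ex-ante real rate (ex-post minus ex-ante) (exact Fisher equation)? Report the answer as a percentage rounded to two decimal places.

Ex-ante: (1 + 0.0580)/(1 + 0.0431) − 1 = 1.4284%
Ex-post: (1 + 0.0580)/(1 + 0.0848) − 1 = -2.4705%
Difference (ex-post − ex-ante) = -3.8989% → -3.90%.

-3.90%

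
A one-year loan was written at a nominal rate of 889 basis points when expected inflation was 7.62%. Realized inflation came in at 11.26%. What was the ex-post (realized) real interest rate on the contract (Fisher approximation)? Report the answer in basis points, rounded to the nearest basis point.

-237 basis points

Ex-post: 8.89% − 11.26% = -2.370%
So the realized real rate is -237 basis points.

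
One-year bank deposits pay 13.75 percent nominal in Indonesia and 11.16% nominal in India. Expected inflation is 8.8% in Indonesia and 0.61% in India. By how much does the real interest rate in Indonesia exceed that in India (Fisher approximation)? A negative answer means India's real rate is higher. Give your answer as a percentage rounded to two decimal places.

Indonesia: 13.75% − 8.8% = 4.950%
India: 11.16% − 0.61% = 10.550%
Differential = -5.600% → -5.60%.

-5.60%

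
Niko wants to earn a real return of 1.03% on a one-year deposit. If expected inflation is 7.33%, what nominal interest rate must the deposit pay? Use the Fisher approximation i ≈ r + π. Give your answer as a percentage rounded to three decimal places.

i ≈ r + π = 1.03% + 7.33% = 8.360%.

8.360%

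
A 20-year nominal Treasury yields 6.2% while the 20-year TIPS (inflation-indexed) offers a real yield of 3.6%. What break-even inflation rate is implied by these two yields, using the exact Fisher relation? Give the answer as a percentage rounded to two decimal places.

2.51%

(1 + π) = (1 + i)/(1 + r) = 1.06200 / 1.03600 = 1.025097
Break-even inflation = 1.025097 − 1 → 2.51%.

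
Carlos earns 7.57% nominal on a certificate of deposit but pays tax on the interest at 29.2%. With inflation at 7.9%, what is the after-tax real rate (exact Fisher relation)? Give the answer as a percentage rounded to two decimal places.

-2.35%

After-tax nominal return = 7.57% × (1 − 0.292) = 5.35956%.
1 + r = 1.0535956 / 1.07900 = 0.976456
After-tax real rate = 0.976456 − 1 → -2.35%.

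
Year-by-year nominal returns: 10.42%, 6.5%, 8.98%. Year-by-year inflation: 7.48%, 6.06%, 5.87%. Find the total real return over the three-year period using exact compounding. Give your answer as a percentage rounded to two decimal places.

6.19%

Compound the nominal returns: 1.1042 × 1.0650 × 1.0898 = 1.281575.
Compound inflation: 1.0748 × 1.0606 × 1.0587 = 1.206847.
Deflate: 1.281575 / 1.206847 = 1.061920.
Total real return = 1.061920 − 1 → 6.19%.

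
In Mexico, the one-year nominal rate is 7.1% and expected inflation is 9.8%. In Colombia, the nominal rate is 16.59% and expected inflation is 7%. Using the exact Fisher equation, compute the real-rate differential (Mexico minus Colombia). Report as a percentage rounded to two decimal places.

-11.42%

Mexico: (1 + 0.0710)/(1 + 0.0980) − 1 = -2.4590%
Colombia: (1 + 0.1659)/(1 + 0.0700) − 1 = 8.9626%
Differential = -2.4590% − 8.9626% = -11.4216% → -11.42%.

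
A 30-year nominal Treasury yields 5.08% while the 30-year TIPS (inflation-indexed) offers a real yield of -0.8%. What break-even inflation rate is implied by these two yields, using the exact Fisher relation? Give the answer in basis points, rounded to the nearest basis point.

(1 + π) = (1 + i)/(1 + r) = 1.05080 / 0.99200 = 1.059274
Break-even inflation = 1.059274 − 1 → 593 basis points.

593 basis points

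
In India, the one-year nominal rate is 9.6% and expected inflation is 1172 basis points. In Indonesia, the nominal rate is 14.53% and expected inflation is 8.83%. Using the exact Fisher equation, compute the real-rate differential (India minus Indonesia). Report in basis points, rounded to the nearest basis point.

India: (1 + 0.0960)/(1 + 0.1172) − 1 = -1.8976%
Indonesia: (1 + 0.1453)/(1 + 0.0883) − 1 = 5.2375%
Differential = -1.8976% − 5.2375% = -7.1351% → -714 basis points.

-714 basis points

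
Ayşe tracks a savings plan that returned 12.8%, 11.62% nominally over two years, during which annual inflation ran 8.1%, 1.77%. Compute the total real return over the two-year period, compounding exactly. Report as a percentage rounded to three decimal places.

Nominal growth factor = 1.1280 × 1.1162 = 1.259074
Price-level growth factor = 1.0810 × 1.0177 = 1.100134
Real growth factor = 1.259074 / 1.100134 = 1.144473
Total real return = 1.144473 − 1 → 14.447%.

14.447%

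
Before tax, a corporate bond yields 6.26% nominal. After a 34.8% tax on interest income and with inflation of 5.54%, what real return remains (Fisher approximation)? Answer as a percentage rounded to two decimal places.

-1.46%

After-tax nominal return = 6.26% × (1 − 0.348) = 4.08152%.
r ≈ 4.08152% − 5.54% → -1.46%.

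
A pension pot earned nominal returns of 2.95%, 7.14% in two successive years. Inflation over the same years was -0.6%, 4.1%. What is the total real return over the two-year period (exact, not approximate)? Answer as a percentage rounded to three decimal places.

6.596%

Nominal growth factor = 1.0295 × 1.0714 = 1.103006
Price-level growth factor = 0.9940 × 1.0410 = 1.034754
Real growth factor = 1.103006 / 1.034754 = 1.065960
Total real return = 1.065960 − 1 → 6.596%.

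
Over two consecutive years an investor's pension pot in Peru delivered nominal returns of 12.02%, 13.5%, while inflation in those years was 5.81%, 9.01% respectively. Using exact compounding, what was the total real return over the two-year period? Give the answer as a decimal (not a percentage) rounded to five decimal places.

Compound the nominal returns: 1.1202 × 1.1350 = 1.271427.
Compound inflation: 1.0581 × 1.0901 = 1.153435.
Deflate: 1.271427 / 1.153435 = 1.102296.
Total real return = 1.102296 − 1 → 0.10230.

0.10230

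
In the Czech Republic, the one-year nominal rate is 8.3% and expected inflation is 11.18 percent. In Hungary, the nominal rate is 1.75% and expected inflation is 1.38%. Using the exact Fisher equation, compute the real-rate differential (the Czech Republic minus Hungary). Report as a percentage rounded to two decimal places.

The Czech Republic: (1 + 0.0830)/(1 + 0.1118) − 1 = -2.5904%
Hungary: (1 + 0.0175)/(1 + 0.0138) − 1 = 0.3650%
Differential = -2.5904% − 0.3650% = -2.9554% → -2.96%.

-2.96%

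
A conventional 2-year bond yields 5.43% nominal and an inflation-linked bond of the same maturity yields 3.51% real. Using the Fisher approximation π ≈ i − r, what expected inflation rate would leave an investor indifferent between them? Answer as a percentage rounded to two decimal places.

1.92%

π ≈ i − r = 5.43% − 3.51% → 1.92%.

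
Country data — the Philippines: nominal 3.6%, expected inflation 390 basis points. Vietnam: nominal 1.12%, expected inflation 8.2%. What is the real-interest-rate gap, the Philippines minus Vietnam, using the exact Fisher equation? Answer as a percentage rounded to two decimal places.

6.25%

The Philippines: (1 + 0.0360)/(1 + 0.0390) − 1 = -0.2887%
Vietnam: (1 + 0.0112)/(1 + 0.0820) − 1 = -6.5434%
Differential = -0.2887% − (-6.5434%) = 6.2547% → 6.25%.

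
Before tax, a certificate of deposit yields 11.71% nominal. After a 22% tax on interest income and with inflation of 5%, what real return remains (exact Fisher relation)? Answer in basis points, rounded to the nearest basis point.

394 basis points

After-tax nominal return = 11.71% × (1 − 0.22) = 9.1338%.
1 + r = 1.091338 / 1.05000 = 1.039370
After-tax real rate = 1.039370 − 1 → 394 basis points.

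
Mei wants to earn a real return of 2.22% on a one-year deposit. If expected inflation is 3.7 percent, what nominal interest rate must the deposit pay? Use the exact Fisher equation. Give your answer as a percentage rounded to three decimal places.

(1 + i) = (1 + r)(1 + π) = 1.02220 × 1.03700 = 1.0600214
i = 1.0600214 − 1, so the required nominal rate is 6.002%.

6.002%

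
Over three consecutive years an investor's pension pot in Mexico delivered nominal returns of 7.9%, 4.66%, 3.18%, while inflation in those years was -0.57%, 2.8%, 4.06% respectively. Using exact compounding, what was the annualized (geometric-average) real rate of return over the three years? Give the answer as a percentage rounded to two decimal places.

Nominal growth factor = 1.0790 × 1.0466 × 1.0318 = 1.16519255
Price-level growth factor = 0.9943 × 1.0280 × 1.0406 = 1.06363930
Real growth factor = 1.16519255 / 1.06363930 = 1.09547715
Annualized real rate = 1.09547715^(1/3) − 1 = 3.0863% → 3.09%.

3.09%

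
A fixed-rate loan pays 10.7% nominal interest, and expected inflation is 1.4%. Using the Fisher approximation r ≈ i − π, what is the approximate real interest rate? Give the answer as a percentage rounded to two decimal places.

9.30%

r ≈ i − π = 10.7% − 1.4% = 9.30%.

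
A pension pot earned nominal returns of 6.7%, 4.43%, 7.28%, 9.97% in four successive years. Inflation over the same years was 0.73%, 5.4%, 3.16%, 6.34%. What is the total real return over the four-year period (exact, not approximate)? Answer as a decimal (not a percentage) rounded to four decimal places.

Nominal growth factor = 1.0670 × 1.0443 × 1.0728 × 1.0997 = 1.314567
Price-level growth factor = 1.0073 × 1.0540 × 1.0316 × 1.0634 = 1.164682
Real growth factor = 1.314567 / 1.164682 = 1.128691
Total real return = 1.128691 − 1 → 0.1287.

0.1287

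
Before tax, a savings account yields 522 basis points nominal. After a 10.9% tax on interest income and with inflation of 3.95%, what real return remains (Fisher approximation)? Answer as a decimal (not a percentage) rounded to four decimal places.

After-tax nominal return = 5.22% × (1 − 0.109) = 4.65102%.
r ≈ 4.65102% − 3.95% → 0.0070.

0.0070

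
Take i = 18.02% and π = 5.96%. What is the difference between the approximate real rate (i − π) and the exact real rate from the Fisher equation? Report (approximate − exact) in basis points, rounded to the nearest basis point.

68 basis points

Approximate: r ≈ 18.020% − 5.960% = 12.0600%
Exact: (1 + 0.1802)/(1 + 0.0596) − 1 = 11.3817%
Error = 12.0600% − 11.3817% = 0.6783% → 68 basis points.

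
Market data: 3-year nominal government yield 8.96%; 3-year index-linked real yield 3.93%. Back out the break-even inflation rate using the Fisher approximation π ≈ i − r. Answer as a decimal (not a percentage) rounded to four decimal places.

0.0503

π ≈ i − r = 8.96% − 3.93% → 0.0503.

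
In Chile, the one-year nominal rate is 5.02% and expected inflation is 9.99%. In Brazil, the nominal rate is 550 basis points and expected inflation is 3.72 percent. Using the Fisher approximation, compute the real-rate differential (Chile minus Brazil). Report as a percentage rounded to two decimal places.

Chile: 5.02% − 9.99% = -4.970%
Brazil: 5.5% − 3.72% = 1.780%
Differential = -6.750% → -6.75%.

-6.75%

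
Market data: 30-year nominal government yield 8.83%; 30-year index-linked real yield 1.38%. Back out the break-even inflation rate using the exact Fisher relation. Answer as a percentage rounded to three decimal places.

7.349%

(1 + π) = (1 + i)/(1 + r) = 1.08830 / 1.01380 = 1.073486
Break-even inflation = 1.073486 − 1 → 7.349%.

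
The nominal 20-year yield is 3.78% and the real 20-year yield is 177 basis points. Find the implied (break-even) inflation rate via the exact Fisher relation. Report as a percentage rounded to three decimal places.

1.975%

(1 + π) = (1 + i)/(1 + r) = 1.03780 / 1.01770 = 1.019750
Break-even inflation = 1.019750 − 1 → 1.975%.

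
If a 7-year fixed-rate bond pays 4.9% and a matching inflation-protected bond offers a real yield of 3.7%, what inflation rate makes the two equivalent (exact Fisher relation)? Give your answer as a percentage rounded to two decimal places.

1.16%

(1 + π) = (1 + i)/(1 + r) = 1.04900 / 1.03700 = 1.011572
Break-even inflation = 1.011572 − 1 → 1.16%.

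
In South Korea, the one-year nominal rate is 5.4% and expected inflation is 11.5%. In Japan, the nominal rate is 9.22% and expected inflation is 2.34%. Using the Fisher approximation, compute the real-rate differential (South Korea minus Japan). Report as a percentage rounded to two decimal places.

-12.98%

South Korea: 5.4% − 11.5% = -6.100%
Japan: 9.22% − 2.34% = 6.880%
Differential = -12.980% → -12.98%.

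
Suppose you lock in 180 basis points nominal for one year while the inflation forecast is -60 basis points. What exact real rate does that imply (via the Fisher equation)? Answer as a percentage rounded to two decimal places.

By the Fisher equation, 1 + r = (1 + i)/(1 + π).
1 + r = 1.01800 / 0.99400 = 1.024145
r = 1.024145 − 1 = 2.4145%, i.e. 2.41%.

2.41%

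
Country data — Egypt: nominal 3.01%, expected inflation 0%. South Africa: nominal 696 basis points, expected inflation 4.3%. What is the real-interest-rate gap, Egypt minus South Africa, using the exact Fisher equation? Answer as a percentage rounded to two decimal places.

Egypt: (1 + 0.0301)/(1 + 0.0000) − 1 = 3.0100%
South Africa: (1 + 0.0696)/(1 + 0.0430) − 1 = 2.5503%
Differential = 3.0100% − 2.5503% = 0.4597% → 0.46%.

0.46%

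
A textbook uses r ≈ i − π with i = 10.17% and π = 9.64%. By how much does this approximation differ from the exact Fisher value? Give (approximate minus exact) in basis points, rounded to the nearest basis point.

Approximate: r ≈ 10.170% − 9.640% = 0.5300%
Exact: (1 + 0.1017)/(1 + 0.0964) − 1 = 0.4834%
Error = 0.5300% − 0.4834% = 0.0466% → 5 basis points.

5 basis points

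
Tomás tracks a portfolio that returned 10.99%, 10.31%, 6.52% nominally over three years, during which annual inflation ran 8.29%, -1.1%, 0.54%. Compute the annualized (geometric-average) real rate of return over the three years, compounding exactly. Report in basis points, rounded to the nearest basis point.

Compound the nominal returns: 1.1099 × 1.1031 × 1.0652 = 1.30415705.
Compound inflation: 1.0829 × 0.9890 × 1.0054 = 1.07677144.
Deflate: 1.30415705 / 1.07677144 = 1.21117352.
Annualized real rate = 1.21117352^(1/3) − 1 = 6.5947% → 659 basis points.

659 basis points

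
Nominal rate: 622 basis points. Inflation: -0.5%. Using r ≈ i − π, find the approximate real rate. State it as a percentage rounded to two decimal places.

6.72%

r ≈ i − π = 6.22% − (-0.5%) = 6.72%.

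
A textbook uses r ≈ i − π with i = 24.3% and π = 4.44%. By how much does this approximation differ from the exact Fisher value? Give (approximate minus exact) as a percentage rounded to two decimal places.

Approximate: r ≈ 24.300% − 4.440% = 19.8600%
Exact: (1 + 0.2430)/(1 + 0.0444) − 1 = 19.0157%
Error = 19.8600% − 19.0157% = 0.8443% → 0.84%.

0.84%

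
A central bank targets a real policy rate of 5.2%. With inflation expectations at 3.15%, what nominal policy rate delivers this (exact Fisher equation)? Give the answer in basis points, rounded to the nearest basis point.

851 basis points

(1 + i) = (1 + r)(1 + π) = 1.05200 × 1.03150 = 1.085138
i = 1.085138 − 1, so the required nominal rate is 851 basis points.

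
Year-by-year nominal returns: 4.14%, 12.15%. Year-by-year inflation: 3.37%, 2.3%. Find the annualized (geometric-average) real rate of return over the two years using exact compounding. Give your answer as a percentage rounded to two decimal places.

5.09%

Nominal growth factor = 1.0414 × 1.1215 = 1.16793010
Price-level growth factor = 1.0337 × 1.0230 = 1.05747510
Real growth factor = 1.16793010 / 1.05747510 = 1.10445163
Annualized real rate = 1.10445163^(1/2) − 1 = 5.0929% → 5.09%.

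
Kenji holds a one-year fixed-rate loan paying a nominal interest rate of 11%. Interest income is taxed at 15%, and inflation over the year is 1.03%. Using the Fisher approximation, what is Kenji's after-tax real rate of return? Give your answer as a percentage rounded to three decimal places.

After-tax nominal return = 11% × (1 − 0.15) = 9.3500%.
r ≈ 9.3500% − 1.03% → 8.320%.

8.320%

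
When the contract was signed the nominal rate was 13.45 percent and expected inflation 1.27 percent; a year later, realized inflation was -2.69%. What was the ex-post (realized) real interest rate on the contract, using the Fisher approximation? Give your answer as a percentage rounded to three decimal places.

Ex-post: 13.45% − (-2.69%) = 16.140%
So the realized real rate is 16.140%.

16.140%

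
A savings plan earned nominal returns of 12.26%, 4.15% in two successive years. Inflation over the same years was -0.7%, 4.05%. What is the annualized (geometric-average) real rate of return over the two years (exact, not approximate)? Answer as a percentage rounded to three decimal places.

Compound the nominal returns: 1.1226 × 1.0415 = 1.16918790.
Compound inflation: 0.9930 × 1.0405 = 1.03321650.
Deflate: 1.16918790 / 1.03321650 = 1.13160011.
Annualized real rate = 1.13160011^(1/2) − 1 = 6.3767% → 6.377%.

6.377%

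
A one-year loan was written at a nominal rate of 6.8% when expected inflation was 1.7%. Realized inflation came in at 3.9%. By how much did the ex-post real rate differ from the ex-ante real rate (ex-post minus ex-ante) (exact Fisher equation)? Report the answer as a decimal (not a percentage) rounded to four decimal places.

Ex-ante: (1 + 0.0680)/(1 + 0.0170) − 1 = 5.0147%
Ex-post: (1 + 0.0680)/(1 + 0.0390) − 1 = 2.7911%
Difference (ex-post − ex-ante) = -2.2236% → -0.0222.

-0.0222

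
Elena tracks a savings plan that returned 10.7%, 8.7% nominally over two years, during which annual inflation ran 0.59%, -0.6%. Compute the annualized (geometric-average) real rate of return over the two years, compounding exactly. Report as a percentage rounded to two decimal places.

Nominal growth factor = 1.1070 × 1.0870 = 1.20330900
Price-level growth factor = 1.0059 × 0.9940 = 0.99986460
Real growth factor = 1.20330900 / 0.99986460 = 1.20347195
Annualized real rate = 1.20347195^(1/2) − 1 = 9.7029% → 9.70%.

9.70%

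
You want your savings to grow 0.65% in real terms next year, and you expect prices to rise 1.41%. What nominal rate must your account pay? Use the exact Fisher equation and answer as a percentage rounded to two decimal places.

2.07%

(1 + i) = (1 + r)(1 + π) = 1.00650 × 1.01410 = 1.02069165
i = 1.02069165 − 1, so the required nominal rate is 2.07%.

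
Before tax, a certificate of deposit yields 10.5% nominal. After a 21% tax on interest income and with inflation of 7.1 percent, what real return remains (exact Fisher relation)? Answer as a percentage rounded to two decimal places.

After-tax nominal return = 10.5% × (1 − 0.21) = 8.2950%.
1 + r = 1.08295 / 1.07100 = 1.011158
After-tax real rate = 1.011158 − 1 → 1.12%.

1.12%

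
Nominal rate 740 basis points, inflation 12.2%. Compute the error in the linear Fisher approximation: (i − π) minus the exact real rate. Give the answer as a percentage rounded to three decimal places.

-0.522%

Approximate: r ≈ 7.400% − 12.200% = -4.8000%
Exact: (1 + 0.0740)/(1 + 0.1220) − 1 = -4.2781%
Error = -4.8000% − (-4.2781%) = -0.5219% → -0.522%.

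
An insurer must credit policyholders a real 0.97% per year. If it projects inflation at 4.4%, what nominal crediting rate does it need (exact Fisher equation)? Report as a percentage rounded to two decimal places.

(1 + i) = (1 + r)(1 + π) = 1.00970 × 1.04400 = 1.0541268
i = 1.0541268 − 1, so the required nominal rate is 5.41%.

5.41%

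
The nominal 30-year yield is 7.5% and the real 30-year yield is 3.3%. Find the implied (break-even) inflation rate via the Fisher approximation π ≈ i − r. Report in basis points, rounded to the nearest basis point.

420 basis points

π ≈ i − r = 7.5% − 3.3% → 420 basis points.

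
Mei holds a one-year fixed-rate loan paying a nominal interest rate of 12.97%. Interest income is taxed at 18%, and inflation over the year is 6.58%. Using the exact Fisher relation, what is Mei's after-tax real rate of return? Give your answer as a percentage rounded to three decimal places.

After-tax nominal return = 12.97% × (1 − 0.18) = 10.6354%.
1 + r = 1.106354 / 1.06580 = 1.038050
After-tax real rate = 1.038050 − 1 → 3.805%.

3.805%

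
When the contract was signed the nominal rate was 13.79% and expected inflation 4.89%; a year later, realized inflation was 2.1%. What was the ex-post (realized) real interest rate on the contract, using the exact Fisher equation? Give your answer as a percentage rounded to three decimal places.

11.450%

Ex-post: (1 + 0.1379)/(1 + 0.0210) − 1 = 11.4496%
So the realized real rate is 11.450%.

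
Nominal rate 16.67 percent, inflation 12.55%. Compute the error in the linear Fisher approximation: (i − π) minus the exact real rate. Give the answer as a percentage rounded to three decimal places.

Approximate: r ≈ 16.670% − 12.550% = 4.1200%
Exact: (1 + 0.1667)/(1 + 0.1255) − 1 = 3.6606%
Error = 4.1200% − 3.6606% = 0.4594% → 0.459%.

0.459%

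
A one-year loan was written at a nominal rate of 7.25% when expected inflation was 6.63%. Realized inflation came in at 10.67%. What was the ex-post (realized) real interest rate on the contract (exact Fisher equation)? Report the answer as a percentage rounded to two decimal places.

-3.09%

Ex-post: (1 + 0.0725)/(1 + 0.1067) − 1 = -3.0903%
So the realized real rate is -3.09%.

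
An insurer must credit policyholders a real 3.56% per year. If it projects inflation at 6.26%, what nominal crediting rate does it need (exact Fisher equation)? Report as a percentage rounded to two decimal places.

10.04%

(1 + i) = (1 + r)(1 + π) = 1.03560 × 1.06260 = 1.10042856
i = 1.10042856 − 1, so the required nominal rate is 10.04%.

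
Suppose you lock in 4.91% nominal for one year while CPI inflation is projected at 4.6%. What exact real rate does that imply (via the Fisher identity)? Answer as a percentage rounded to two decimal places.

1 + r = 1.04910 / 1.04600 = 1.002964
r = 1.002964 − 1 = 0.2964%, i.e. 0.30%.

0.30%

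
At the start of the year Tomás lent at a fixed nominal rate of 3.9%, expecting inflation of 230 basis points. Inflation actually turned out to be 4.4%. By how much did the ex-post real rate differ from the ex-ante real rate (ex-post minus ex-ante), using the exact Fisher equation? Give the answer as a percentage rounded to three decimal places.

-2.043%

Ex-ante: (1 + 0.0390)/(1 + 0.0230) − 1 = 1.5640%
Ex-post: (1 + 0.0390)/(1 + 0.0440) − 1 = -0.4789%
Difference (ex-post − ex-ante) = -2.0430% → -2.043%.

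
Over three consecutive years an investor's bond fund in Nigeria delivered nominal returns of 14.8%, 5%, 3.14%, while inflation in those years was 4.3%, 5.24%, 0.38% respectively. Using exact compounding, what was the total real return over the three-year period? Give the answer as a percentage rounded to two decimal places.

Nominal growth factor = 1.1480 × 1.0500 × 1.0314 = 1.243250
Price-level growth factor = 1.0430 × 1.0524 × 1.0038 = 1.101824
Real growth factor = 1.243250 / 1.101824 = 1.128356
Total real return = 1.128356 − 1 → 12.84%.

12.84%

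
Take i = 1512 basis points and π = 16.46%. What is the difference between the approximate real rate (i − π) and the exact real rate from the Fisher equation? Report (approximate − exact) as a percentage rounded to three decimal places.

Approximate: r ≈ 15.120% − 16.460% = -1.3400%
Exact: (1 + 0.1512)/(1 + 0.1646) − 1 = -1.1506%
Error = -1.3400% − (-1.1506%) = -0.1894% → -0.189%.

-0.189%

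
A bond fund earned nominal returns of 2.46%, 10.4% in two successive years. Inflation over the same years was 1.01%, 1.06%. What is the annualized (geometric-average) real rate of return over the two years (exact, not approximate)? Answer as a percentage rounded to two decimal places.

Nominal growth factor = 1.0246 × 1.1040 = 1.13115840
Price-level growth factor = 1.0101 × 1.0106 = 1.02080706
Real growth factor = 1.13115840 / 1.02080706 = 1.10810205
Annualized real rate = 1.10810205^(1/2) − 1 = 5.2664% → 5.27%.

5.27%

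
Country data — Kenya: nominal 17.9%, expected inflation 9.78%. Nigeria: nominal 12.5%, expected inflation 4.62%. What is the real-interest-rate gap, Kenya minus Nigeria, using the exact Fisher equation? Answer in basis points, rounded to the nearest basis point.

-14 basis points

Kenya: (1 + 0.1790)/(1 + 0.0978) − 1 = 7.3966%
Nigeria: (1 + 0.1250)/(1 + 0.0462) − 1 = 7.5320%
Differential = 7.3966% − 7.5320% = -0.1354% → -14 basis points.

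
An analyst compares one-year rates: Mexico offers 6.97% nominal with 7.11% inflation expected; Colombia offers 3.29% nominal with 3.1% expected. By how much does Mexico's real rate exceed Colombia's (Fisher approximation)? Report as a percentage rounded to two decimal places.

Mexico: 6.97% − 7.11% = -0.140%
Colombia: 3.29% − 3.1% = 0.190%
Differential = -0.330% → -0.33%.

-0.33%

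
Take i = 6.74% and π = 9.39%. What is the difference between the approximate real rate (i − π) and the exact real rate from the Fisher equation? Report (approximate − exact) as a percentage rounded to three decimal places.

Approximate: r ≈ 6.740% − 9.390% = -2.6500%
Exact: (1 + 0.0674)/(1 + 0.0939) − 1 = -2.42252%
Error = -2.6500% − (-2.42252%) = -0.22748% → -0.227%.

-0.227%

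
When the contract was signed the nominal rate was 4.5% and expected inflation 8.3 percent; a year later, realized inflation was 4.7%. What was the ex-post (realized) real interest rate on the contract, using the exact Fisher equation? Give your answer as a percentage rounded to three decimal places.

-0.191%

Ex-post: (1 + 0.0450)/(1 + 0.0470) − 1 = -0.1910%
So the realized real rate is -0.191%.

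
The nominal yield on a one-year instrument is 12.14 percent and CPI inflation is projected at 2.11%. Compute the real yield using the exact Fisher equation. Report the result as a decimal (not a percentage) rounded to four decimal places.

0.0982

By the Fisher relation, 1 + r = (1 + i)/(1 + π).
1 + r = 1.12140 / 1.02110 = 1.098227
r = 1.098227 − 1 = 9.8227%, i.e. 0.0982.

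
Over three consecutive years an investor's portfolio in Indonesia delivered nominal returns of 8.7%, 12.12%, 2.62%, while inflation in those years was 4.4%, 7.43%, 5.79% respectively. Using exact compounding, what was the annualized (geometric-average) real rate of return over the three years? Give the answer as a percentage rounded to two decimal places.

1.77%

Nominal growth factor = 1.0870 × 1.1212 × 1.0262 = 1.25067550
Price-level growth factor = 1.0440 × 1.0743 × 1.0579 = 1.18650806
Real growth factor = 1.25067550 / 1.18650806 = 1.05408092
Annualized real rate = 1.05408092^(1/3) − 1 = 1.7711% → 1.77%.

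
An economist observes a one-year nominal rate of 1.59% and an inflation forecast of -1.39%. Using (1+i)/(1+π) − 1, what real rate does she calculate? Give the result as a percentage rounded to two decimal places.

3.02%

By the Fisher equation, 1 + r = (1 + i)/(1 + π).
1 + r = 1.01590 / 0.98610 = 1.030220
r = 1.030220 − 1 = 3.0220%, i.e. 3.02%.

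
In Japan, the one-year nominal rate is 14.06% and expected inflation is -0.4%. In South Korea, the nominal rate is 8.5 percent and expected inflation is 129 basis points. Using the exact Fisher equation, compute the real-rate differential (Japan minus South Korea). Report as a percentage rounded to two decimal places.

7.40%

Japan: (1 + 0.1406)/(1 − 0.0040) − 1 = 14.5181%
South Korea: (1 + 0.0850)/(1 + 0.0129) − 1 = 7.1182%
Differential = 14.5181% − 7.1182% = 7.3999% → 7.40%.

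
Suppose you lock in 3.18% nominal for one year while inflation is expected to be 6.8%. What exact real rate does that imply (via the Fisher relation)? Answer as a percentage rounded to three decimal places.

By the Fisher relation, 1 + r = (1 + i)/(1 + π).
1 + r = 1.03180 / 1.06800 = 0.9661049
r = 0.9661049 − 1 = -3.38951%, i.e. -3.390%.

-3.390%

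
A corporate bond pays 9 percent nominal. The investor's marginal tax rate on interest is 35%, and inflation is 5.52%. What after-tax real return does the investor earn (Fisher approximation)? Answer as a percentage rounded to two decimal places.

After-tax nominal return = 9% × (1 − 0.35) = 5.8500%.
r ≈ 5.8500% − 5.52% → 0.33%.

0.33%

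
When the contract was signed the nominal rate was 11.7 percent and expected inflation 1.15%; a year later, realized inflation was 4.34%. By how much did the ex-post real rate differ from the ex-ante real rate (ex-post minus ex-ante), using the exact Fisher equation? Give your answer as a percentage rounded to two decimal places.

-3.38%

Ex-ante: (1 + 0.1170)/(1 + 0.0115) − 1 = 10.4301%
Ex-post: (1 + 0.1170)/(1 + 0.0434) − 1 = 7.0539%
Difference (ex-post − ex-ante) = -3.3762% → -3.38%.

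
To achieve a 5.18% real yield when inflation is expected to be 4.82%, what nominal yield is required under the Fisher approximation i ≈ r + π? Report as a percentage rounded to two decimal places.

i ≈ r + π = 5.18% + 4.82% = 10.00%.

10.00%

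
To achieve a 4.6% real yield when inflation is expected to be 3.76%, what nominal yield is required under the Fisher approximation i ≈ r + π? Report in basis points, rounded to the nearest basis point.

i ≈ r + π = 4.6% + 3.76% = 836 basis points.

836 basis points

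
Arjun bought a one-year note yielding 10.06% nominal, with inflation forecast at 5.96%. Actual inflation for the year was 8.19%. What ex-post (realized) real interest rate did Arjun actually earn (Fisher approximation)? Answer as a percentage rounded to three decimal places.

1.870%

Ex-post: 10.06% − 8.19% = 1.870%
So the realized real rate is 1.870%.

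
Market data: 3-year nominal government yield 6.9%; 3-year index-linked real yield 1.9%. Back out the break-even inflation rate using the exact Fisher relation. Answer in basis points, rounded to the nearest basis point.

491 basis points

(1 + π) = (1 + i)/(1 + r) = 1.06900 / 1.01900 = 1.049068
Break-even inflation = 1.049068 − 1 → 491 basis points.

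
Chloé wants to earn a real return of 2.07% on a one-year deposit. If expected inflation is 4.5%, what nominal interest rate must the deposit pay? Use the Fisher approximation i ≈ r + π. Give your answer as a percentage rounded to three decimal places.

6.570%

i ≈ r + π = 2.07% + 4.5% = 6.570%.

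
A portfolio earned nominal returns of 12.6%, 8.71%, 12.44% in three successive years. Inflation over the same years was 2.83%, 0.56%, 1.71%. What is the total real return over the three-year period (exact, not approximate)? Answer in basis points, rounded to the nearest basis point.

Compound the nominal returns: 1.1260 × 1.0871 × 1.1244 = 1.376349.
Compound inflation: 1.0283 × 1.0056 × 1.0171 = 1.051741.
Deflate: 1.376349 / 1.051741 = 1.308639.
Total real return = 1.308639 − 1 → 3086 basis points.

3086 basis points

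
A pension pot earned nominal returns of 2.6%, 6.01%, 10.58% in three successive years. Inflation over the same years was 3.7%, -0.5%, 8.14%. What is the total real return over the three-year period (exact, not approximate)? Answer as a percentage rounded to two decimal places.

Compound the nominal returns: 1.0260 × 1.0601 × 1.1058 = 1.202737.
Compound inflation: 1.0370 × 0.9950 × 1.0814 = 1.115805.
Deflate: 1.202737 / 1.115805 = 1.077910.
Total real return = 1.077910 − 1 → 7.79%.

7.79%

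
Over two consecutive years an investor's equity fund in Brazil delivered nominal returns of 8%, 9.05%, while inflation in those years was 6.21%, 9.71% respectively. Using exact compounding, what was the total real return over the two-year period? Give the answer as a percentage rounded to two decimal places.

1.07%

Nominal growth factor = 1.0800 × 1.0905 = 1.177740
Price-level growth factor = 1.0621 × 1.0971 = 1.165230
Real growth factor = 1.177740 / 1.165230 = 1.010736
Total real return = 1.010736 − 1 → 1.07%.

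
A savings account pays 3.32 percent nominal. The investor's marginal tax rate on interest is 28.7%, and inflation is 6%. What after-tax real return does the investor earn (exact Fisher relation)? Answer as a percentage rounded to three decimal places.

-3.427%

After-tax nominal return = 3.32% × (1 − 0.287) = 2.36716%.
1 + r = 1.0236716 / 1.06000 = 0.965728
After-tax real rate = 0.965728 − 1 → -3.427%.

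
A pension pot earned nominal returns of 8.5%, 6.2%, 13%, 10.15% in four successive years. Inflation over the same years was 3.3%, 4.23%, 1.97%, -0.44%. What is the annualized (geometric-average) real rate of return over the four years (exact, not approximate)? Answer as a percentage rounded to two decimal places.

7.03%

Compound the nominal returns: 1.0850 × 1.0620 × 1.1300 × 1.1015 = 1.43422471.
Compound inflation: 1.0330 × 1.0423 × 1.0197 × 0.9956 = 1.09307602.
Deflate: 1.43422471 / 1.09307602 = 1.31209969.
Annualized real rate = 1.31209969^(1/4) − 1 = 7.0266% → 7.03%.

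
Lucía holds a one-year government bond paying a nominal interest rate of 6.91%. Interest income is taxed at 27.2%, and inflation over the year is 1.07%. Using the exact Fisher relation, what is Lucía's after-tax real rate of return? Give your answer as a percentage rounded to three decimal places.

3.919%

After-tax nominal return = 6.91% × (1 − 0.272) = 5.03048%.
1 + r = 1.0503048 / 1.01070 = 1.039186
After-tax real rate = 1.039186 − 1 → 3.919%.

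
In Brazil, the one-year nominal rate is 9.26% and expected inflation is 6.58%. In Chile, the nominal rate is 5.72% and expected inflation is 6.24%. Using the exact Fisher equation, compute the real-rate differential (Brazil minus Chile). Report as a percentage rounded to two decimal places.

Brazil: (1 + 0.0926)/(1 + 0.0658) − 1 = 2.5145%
Chile: (1 + 0.0572)/(1 + 0.0624) − 1 = -0.4895%
Differential = 2.5145% − (-0.4895%) = 3.0040% → 3.00%.

3.00%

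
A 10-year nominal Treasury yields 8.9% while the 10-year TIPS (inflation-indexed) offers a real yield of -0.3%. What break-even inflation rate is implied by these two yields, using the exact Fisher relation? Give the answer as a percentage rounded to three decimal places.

(1 + π) = (1 + i)/(1 + r) = 1.08900 / 0.99700 = 1.092277
Break-even inflation = 1.092277 − 1 → 9.228%.

9.228%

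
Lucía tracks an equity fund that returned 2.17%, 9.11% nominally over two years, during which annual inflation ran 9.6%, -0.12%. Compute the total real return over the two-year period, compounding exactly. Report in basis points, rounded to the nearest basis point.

Compound the nominal returns: 1.0217 × 1.0911 = 1.114777.
Compound inflation: 1.0960 × 0.9988 = 1.094685.
Deflate: 1.114777 / 1.094685 = 1.018354.
Total real return = 1.018354 − 1 → 184 basis points.

184 basis points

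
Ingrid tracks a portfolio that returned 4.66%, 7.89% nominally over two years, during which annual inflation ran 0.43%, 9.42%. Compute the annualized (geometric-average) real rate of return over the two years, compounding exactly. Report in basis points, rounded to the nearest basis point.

137 basis points

Nominal growth factor = 1.0466 × 1.0789 = 1.12917674
Price-level growth factor = 1.0043 × 1.0942 = 1.09890506
Real growth factor = 1.12917674 / 1.09890506 = 1.02754713
Annualized real rate = 1.02754713^(1/2) − 1 = 1.3680% → 137 basis points.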